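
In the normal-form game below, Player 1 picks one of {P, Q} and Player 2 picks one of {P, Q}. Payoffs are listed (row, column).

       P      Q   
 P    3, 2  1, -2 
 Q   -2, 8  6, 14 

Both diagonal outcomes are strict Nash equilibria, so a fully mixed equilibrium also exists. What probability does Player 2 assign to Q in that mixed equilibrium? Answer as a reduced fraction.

1/2

Player 2's mix q on P must make Player 1 indifferent between P and Q.
Player 1's payoff from P: 3q + 1(1−q). From Q: (-2)q + 6(1−q).
Set equal: 5q = 5(1−q) → q = 5/10 = 1/2.
Probability on Q is 1 − 1/2 = 1/2.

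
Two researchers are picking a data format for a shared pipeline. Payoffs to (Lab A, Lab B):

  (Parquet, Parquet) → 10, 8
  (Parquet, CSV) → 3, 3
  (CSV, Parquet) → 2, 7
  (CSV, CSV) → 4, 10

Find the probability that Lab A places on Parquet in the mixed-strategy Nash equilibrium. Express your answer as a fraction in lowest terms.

3/8

Lab A's mix p on Parquet must make Lab B indifferent between Parquet and CSV.
Lab B's payoff from Parquet: 8p + 7(1−p). From CSV: 3p + 10(1−p).
Set equal: 5p = 3(1−p) → p = 3/8.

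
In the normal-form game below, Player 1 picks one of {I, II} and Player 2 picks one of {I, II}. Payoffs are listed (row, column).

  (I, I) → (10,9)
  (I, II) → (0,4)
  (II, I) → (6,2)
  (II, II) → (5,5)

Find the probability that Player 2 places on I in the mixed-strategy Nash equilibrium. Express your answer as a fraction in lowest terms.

Player 2's mix q on I must make Player 1 indifferent between I and II.
Player 1's payoff from I: 10q + 0(1−q). From II: 6q + 5(1−q).
Set equal: 4q = 5(1−q) → q = 5/9.

5/9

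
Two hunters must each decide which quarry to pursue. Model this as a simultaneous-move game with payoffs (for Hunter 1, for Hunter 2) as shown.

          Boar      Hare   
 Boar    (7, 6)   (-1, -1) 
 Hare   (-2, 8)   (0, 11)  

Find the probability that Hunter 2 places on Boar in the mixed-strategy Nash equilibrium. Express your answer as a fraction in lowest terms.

Hunter 2's mix q on Boar must make Hunter 1 indifferent between Boar and Hare.
Hunter 1's payoff from Boar: 7q + (-1)(1−q). From Hare: (-2)q + 0(1−q).
Set equal: 9q = 1(1−q) → q = 1/10.

1/10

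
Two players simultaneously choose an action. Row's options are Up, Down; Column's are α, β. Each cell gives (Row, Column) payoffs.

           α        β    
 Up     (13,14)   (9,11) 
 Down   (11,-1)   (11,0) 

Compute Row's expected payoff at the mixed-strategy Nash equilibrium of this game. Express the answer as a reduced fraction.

11

Column mixes with probability q on α, chosen so Row is indifferent: 13q + 9(1−q) = 11q + 11(1−q) gives q = 1/2.
Row's expected payoff (from either row, since indifferent) is 13·1/2 + 9·1/2 = 11.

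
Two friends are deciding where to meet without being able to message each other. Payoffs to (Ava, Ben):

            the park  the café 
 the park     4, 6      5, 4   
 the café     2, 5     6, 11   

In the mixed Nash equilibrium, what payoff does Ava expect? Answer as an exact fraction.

14/3

Ben mixes with probability q on the park, chosen so Ava is indifferent: 4q + 5(1−q) = 2q + 6(1−q) gives q = 1/3.
Ava's expected payoff (from either row, since indifferent) is 4·1/3 + 5·2/3 = 14/3.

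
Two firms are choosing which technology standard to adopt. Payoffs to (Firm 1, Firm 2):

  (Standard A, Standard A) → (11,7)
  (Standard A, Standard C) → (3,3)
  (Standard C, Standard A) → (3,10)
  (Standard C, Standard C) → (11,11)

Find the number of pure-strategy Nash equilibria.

Both Standard A: Firm 1 gets 11 (best alternative 3); Firm 2 gets 7 (best alternative 3). Neither deviates — NE.
Both Standard C: Firm 1 gets 11 (best alternative 3); Firm 2 gets 11 (best alternative 10). Neither deviates — NE.
(Standard C, Standard A) is not a NE: Firm 1 would switch to Standard A (11 > 3).
No other cell survives both best-response checks, so there are 2 pure NE.

2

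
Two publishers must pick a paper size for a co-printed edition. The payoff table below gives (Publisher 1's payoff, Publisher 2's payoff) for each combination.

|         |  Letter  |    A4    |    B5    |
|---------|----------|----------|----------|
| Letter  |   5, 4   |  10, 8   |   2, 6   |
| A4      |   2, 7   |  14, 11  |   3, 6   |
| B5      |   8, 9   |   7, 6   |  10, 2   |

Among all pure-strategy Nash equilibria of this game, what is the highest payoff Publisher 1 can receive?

Both A4 is a pure NE (Publisher 1: 14 ≥ 10; Publisher 2: 11 ≥ 7). Publisher 1 gets 14.
(B5, Letter) is a pure NE (Publisher 1: 8 ≥ 5; Publisher 2: 9 ≥ 6). Publisher 1 gets 8.
Every other cell has a profitable deviation for at least one player. Highest of {14, 8} is 14.

14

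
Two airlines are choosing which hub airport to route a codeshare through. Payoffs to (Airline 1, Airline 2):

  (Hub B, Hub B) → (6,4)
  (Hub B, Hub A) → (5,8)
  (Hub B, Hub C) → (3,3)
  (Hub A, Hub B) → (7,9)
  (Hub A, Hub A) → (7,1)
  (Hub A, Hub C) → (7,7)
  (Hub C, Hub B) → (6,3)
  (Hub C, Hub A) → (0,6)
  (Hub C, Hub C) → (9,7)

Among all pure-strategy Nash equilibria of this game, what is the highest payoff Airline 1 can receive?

(Hub A, Hub B) is a pure NE (Airline 1: 7 ≥ 6; Airline 2: 9 ≥ 7). Airline 1 gets 7.
Both Hub C is a pure NE (Airline 1: 9 ≥ 7; Airline 2: 7 ≥ 6). Airline 1 gets 9.
Every other cell has a profitable deviation for at least one player. Highest of {7, 9} is 9.

9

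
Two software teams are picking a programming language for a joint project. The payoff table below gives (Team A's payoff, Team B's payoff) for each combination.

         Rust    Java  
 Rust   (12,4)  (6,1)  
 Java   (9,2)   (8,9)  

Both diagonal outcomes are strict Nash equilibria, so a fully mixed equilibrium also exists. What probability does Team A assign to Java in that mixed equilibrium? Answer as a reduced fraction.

3/10

Team A's mix p on Rust must make Team B indifferent between Rust and Java.
Team B's payoff from Rust: 4p + 2(1−p). From Java: 1p + 9(1−p).
Set equal: 3p = 7(1−p) → p = 7/10.
Probability on Java is 1 − 7/10 = 3/10.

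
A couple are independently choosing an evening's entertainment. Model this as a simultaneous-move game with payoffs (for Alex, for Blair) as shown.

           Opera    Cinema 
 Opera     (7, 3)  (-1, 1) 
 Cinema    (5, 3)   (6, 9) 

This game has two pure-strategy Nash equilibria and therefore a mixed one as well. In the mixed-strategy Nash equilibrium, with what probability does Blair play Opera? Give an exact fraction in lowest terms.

7/9

Blair's mix q on Opera must make Alex indifferent between Opera and Cinema.
Alex's payoff from Opera: 7q + (-1)(1−q). From Cinema: 5q + 6(1−q).
Set equal: 2q = 7(1−q) → q = 7/9.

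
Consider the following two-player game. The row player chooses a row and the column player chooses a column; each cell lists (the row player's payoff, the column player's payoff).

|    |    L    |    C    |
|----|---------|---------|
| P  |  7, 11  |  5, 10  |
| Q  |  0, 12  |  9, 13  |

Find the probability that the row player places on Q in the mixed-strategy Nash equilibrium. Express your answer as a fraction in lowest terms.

1/2

The row player's mix p on P must make the column player indifferent between L and C.
The column player's payoff from L: 11p + 12(1−p). From C: 10p + 13(1−p).
Set equal: 1p = 1(1−p) → p = 1/2.
Probability on Q is 1 − 1/2 = 1/2.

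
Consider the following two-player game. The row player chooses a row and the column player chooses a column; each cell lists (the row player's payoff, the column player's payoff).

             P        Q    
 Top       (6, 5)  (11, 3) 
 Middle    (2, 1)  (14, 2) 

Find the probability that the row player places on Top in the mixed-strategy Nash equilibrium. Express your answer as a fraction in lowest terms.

The row player's mix p on Top must make the column player indifferent between P and Q.
The column player's payoff from P: 5p + 1(1−p). From Q: 3p + 2(1−p).
Set equal: 2p = 1(1−p) → p = 1/3.

1/3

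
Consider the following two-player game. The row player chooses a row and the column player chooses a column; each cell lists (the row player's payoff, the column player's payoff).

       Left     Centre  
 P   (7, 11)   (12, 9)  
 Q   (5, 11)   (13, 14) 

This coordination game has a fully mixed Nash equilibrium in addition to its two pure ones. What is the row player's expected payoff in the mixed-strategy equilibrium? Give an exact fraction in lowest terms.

31/3

The column player mixes with probability q on Left, chosen so the row player is indifferent: 7q + 12(1−q) = 5q + 13(1−q) gives q = 1/3.
The row player's expected payoff (from either row, since indifferent) is 7·1/3 + 12·2/3 = 31/3.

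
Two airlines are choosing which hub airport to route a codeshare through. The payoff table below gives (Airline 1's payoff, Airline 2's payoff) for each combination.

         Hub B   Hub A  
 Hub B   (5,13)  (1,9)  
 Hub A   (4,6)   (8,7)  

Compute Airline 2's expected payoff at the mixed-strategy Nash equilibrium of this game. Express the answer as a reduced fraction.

Airline 1 mixes with probability p on Hub B, chosen so Airline 2 is indifferent: 13p + 6(1−p) = 9p + 7(1−p) gives p = 1/5.
Airline 2's expected payoff is 13·1/5 + 6·4/5 = 37/5.

37/5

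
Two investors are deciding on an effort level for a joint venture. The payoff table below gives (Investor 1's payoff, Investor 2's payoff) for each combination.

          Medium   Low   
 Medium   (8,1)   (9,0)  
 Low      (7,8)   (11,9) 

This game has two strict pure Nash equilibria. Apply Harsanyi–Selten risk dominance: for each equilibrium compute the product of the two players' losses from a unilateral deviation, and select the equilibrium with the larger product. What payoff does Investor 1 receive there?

11

At both Medium: Investor 1 loses 8 − 7 = 1 by deviating; Investor 2 loses 1 − 0 = 1. Product = 1·1 = 1.
At both Low: Investor 1 loses 11 − 9 = 2 by deviating; Investor 2 loses 9 − 8 = 1. Product = 2·1 = 2.
2 > 1, so both Low is risk-dominant. Investor 1's payoff there is 11.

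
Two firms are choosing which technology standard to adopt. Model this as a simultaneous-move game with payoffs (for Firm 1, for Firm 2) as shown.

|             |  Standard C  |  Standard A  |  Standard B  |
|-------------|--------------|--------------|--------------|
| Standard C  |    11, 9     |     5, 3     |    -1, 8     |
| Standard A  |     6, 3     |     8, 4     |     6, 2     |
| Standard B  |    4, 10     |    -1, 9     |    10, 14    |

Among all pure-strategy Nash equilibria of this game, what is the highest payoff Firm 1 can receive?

11

Both Standard C is a pure NE (Firm 1: 11 ≥ 6; Firm 2: 9 ≥ 8). Firm 1 gets 11.
Both Standard A is a pure NE (Firm 1: 8 ≥ 5; Firm 2: 4 ≥ 3). Firm 1 gets 8.
Both Standard B is a pure NE (Firm 1: 10 ≥ 6; Firm 2: 14 ≥ 10). Firm 1 gets 10.
Every other cell has a profitable deviation for at least one player. Highest of {11, 8, 10} is 11.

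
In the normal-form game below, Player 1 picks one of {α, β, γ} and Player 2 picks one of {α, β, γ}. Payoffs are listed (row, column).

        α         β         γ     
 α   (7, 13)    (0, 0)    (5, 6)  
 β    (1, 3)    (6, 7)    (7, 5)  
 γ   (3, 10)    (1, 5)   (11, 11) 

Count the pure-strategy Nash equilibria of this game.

Both α: Player 1 gets 7 (best alternative 3); Player 2 gets 13 (best alternative 6). Neither deviates — NE.
Both β: Player 1 gets 6 (best alternative 1); Player 2 gets 7 (best alternative 5). Neither deviates — NE.
Both γ: Player 1 gets 11 (best alternative 7); Player 2 gets 11 (best alternative 10). Neither deviates — NE.
(α, γ) is not a NE: Player 1 would switch to γ (11 > 5).
No other cell survives both best-response checks, so there are 3 pure NE.

3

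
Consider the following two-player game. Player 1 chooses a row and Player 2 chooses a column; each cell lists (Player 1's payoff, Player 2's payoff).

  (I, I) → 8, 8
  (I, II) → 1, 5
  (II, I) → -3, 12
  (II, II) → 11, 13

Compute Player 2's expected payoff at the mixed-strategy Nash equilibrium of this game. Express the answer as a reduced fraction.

11

Player 1 mixes with probability p on I, chosen so Player 2 is indifferent: 8p + 12(1−p) = 5p + 13(1−p) gives p = 1/4.
Player 2's expected payoff is 8·1/4 + 12·3/4 = 11.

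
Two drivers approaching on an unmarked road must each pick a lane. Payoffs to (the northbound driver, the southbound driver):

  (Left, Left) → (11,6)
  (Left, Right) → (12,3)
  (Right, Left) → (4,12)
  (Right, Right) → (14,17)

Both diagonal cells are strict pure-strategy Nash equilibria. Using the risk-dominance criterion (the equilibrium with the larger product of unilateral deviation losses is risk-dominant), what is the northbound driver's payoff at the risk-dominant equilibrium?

At both Left: the northbound driver loses 11 − 4 = 7 by deviating; the southbound driver loses 6 − 3 = 3. Product = 7·3 = 21.
At both Right: the northbound driver loses 14 − 12 = 2 by deviating; the southbound driver loses 17 − 12 = 5. Product = 2·5 = 10.
21 > 10, so both Left is risk-dominant. The northbound driver's payoff there is 11.

11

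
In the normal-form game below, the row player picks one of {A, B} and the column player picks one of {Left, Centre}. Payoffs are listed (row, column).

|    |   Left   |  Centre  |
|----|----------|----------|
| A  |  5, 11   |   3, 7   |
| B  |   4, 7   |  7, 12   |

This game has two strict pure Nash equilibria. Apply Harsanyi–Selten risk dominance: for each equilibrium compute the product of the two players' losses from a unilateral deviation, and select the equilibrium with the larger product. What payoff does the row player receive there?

At (A, Left): the row player loses 5 − 4 = 1 by deviating; the column player loses 11 − 7 = 4. Product = 1·4 = 4.
At (B, Centre): the row player loses 7 − 3 = 4 by deviating; the column player loses 12 − 7 = 5. Product = 4·5 = 20.
20 > 4, so (B, Centre) is risk-dominant. The row player's payoff there is 7.

7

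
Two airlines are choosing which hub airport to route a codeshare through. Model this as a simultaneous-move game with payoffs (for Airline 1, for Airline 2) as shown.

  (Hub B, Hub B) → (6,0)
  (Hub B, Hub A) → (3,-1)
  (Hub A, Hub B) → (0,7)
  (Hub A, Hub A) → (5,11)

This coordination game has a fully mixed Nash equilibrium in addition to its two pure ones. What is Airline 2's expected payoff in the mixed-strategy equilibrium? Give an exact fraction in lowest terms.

Airline 1 mixes with probability p on Hub B, chosen so Airline 2 is indifferent: 0p + 7(1−p) = (-1)p + 11(1−p) gives p = 4/5.
Airline 2's expected payoff is 0·4/5 + 7·1/5 = 7/5.

7/5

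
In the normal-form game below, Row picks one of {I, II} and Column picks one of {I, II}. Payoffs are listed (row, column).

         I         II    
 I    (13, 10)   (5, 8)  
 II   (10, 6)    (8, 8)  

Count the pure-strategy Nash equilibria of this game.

Both I: Row gets 13 (best alternative 10); Column gets 10 (best alternative 8). Neither deviates — NE.
Both II: Row gets 8 (best alternative 5); Column gets 8 (best alternative 6). Neither deviates — NE.
(I, II) is not a NE: Row would switch to II (8 > 5).
No other cell survives both best-response checks, so there are 2 pure NE.

2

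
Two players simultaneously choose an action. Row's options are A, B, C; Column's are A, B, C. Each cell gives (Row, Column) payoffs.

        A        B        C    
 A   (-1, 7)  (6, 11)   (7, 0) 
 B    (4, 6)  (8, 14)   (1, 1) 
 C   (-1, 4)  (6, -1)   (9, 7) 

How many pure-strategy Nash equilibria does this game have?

2

Both B: Row gets 8 (best alternative 6); Column gets 14 (best alternative 6). Neither deviates — NE.
Both C: Row gets 9 (best alternative 7); Column gets 7 (best alternative 4). Neither deviates — NE.
Both A is not a NE: Row would switch to B (4 > -1).
No other cell survives both best-response checks, so there are 2 pure NE.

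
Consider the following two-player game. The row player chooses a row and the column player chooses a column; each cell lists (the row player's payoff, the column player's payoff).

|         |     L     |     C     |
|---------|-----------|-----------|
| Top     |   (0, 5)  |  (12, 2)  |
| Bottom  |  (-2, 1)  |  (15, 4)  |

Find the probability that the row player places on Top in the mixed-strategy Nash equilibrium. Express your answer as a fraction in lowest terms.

1/2

The row player's mix p on Top must make the column player indifferent between L and C.
The column player's payoff from L: 5p + 1(1−p). From C: 2p + 4(1−p).
Set equal: 3p = 3(1−p) → p = 3/6 = 1/2.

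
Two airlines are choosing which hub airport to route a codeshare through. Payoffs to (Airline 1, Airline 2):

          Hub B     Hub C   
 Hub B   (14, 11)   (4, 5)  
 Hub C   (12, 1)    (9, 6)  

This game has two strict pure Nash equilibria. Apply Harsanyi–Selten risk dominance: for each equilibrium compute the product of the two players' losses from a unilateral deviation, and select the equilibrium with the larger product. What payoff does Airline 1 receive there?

9

At both Hub B: Airline 1 loses 14 − 12 = 2 by deviating; Airline 2 loses 11 − 5 = 6. Product = 2·6 = 12.
At both Hub C: Airline 1 loses 9 − 4 = 5 by deviating; Airline 2 loses 6 − 1 = 5. Product = 5·5 = 25.
25 > 12, so both Hub C is risk-dominant. Airline 1's payoff there is 9.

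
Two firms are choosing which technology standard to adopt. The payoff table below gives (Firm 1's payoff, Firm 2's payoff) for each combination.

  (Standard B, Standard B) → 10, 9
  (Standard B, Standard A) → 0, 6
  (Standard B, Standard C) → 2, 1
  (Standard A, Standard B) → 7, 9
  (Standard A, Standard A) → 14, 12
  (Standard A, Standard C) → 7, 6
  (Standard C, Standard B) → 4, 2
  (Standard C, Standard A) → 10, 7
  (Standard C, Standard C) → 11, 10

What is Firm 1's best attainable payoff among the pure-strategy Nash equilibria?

14

Both Standard B is a pure NE (Firm 1: 10 ≥ 7; Firm 2: 9 ≥ 6). Firm 1 gets 10.
Both Standard A is a pure NE (Firm 1: 14 ≥ 10; Firm 2: 12 ≥ 9). Firm 1 gets 14.
Both Standard C is a pure NE (Firm 1: 11 ≥ 7; Firm 2: 10 ≥ 7). Firm 1 gets 11.
Every other cell has a profitable deviation for at least one player. Highest of {10, 14, 11} is 14.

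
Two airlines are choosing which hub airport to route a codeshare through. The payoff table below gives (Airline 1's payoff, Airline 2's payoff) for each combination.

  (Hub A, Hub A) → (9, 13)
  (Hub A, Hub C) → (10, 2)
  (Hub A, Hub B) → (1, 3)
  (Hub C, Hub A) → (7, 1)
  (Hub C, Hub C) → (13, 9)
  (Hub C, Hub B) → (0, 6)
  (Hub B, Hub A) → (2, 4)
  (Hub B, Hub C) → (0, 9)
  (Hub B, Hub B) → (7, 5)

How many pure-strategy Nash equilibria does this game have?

Both Hub A: Airline 1 gets 9 (best alternative 7); Airline 2 gets 13 (best alternative 3). Neither deviates — NE.
Both Hub C: Airline 1 gets 13 (best alternative 10); Airline 2 gets 9 (best alternative 6). Neither deviates — NE.
Both Hub B is not a NE: Airline 2 would switch to Hub C (9 > 5).
No other cell survives both best-response checks, so there are 2 pure NE.

2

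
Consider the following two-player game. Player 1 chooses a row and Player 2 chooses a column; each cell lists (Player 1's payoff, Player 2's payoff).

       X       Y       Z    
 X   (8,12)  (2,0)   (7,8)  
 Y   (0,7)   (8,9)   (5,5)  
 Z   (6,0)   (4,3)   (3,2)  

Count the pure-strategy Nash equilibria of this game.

2

Both X: Player 1 gets 8 (best alternative 6); Player 2 gets 12 (best alternative 8). Neither deviates — NE.
Both Y: Player 1 gets 8 (best alternative 4); Player 2 gets 9 (best alternative 7). Neither deviates — NE.
Both Z is not a NE: Player 1 would switch to X (7 > 3).
No other cell survives both best-response checks, so there are 2 pure NE.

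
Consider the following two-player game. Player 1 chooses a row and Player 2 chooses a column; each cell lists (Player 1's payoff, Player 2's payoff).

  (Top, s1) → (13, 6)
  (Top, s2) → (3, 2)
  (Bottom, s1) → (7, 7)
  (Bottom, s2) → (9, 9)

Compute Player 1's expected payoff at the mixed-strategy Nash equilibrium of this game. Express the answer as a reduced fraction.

Player 2 mixes with probability q on s1, chosen so Player 1 is indifferent: 13q + 3(1−q) = 7q + 9(1−q) gives q = 1/2.
Player 1's expected payoff (from either row, since indifferent) is 13·1/2 + 3·1/2 = 8.

8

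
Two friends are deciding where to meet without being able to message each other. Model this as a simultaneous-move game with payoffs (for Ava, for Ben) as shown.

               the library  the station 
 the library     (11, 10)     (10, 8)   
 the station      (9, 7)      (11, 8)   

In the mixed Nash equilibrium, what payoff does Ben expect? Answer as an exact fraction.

Ava mixes with probability p on the library, chosen so Ben is indifferent: 10p + 7(1−p) = 8p + 8(1−p) gives p = 1/3.
Ben's expected payoff is 10·1/3 + 7·2/3 = 8.

8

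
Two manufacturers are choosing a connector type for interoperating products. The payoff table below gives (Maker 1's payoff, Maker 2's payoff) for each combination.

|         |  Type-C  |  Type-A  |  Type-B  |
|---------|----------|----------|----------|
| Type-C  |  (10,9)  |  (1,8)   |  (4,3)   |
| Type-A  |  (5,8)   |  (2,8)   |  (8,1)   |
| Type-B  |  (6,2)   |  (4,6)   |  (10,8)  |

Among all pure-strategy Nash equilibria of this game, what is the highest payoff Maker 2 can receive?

9

Both Type-C is a pure NE (Maker 1: 10 ≥ 6; Maker 2: 9 ≥ 8). Maker 2 gets 9.
Both Type-B is a pure NE (Maker 1: 10 ≥ 8; Maker 2: 8 ≥ 6). Maker 2 gets 8.
Every other cell has a profitable deviation for at least one player. Highest of {9, 8} is 9.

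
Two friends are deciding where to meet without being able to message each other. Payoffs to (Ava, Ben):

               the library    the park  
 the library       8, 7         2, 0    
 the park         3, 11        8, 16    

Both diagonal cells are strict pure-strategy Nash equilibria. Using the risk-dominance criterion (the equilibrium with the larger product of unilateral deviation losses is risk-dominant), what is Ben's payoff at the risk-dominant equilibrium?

At both the library: Ava loses 8 − 3 = 5 by deviating; Ben loses 7 − 0 = 7. Product = 5·7 = 35.
At both the park: Ava loses 8 − 2 = 6 by deviating; Ben loses 16 − 11 = 5. Product = 6·5 = 30.
35 > 30, so both the library is risk-dominant. Ben's payoff there is 7.

7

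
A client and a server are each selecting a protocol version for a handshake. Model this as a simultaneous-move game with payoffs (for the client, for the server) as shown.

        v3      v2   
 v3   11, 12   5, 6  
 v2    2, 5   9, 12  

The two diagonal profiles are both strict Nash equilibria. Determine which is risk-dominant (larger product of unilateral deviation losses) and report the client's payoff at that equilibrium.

11

At both v3: the client loses 11 − 2 = 9 by deviating; the server loses 12 − 6 = 6. Product = 9·6 = 54.
At both v2: the client loses 9 − 5 = 4 by deviating; the server loses 12 − 5 = 7. Product = 4·7 = 28.
54 > 28, so both v3 is risk-dominant. The client's payoff there is 11.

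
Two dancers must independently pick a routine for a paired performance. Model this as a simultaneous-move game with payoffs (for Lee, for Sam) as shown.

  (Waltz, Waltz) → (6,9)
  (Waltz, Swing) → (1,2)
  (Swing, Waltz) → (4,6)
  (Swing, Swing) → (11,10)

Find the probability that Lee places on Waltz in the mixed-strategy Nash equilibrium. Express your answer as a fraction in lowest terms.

Lee's mix p on Waltz must make Sam indifferent between Waltz and Swing.
Sam's payoff from Waltz: 9p + 6(1−p). From Swing: 2p + 10(1−p).
Set equal: 7p = 4(1−p) → p = 4/11.

4/11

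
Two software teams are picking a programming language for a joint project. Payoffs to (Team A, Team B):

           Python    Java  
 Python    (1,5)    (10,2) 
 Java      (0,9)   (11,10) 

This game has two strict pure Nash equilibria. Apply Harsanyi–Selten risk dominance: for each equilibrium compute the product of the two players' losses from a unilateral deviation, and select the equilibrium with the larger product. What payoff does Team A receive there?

1

At both Python: Team A loses 1 − 0 = 1 by deviating; Team B loses 5 − 2 = 3. Product = 1·3 = 3.
At both Java: Team A loses 11 − 10 = 1 by deviating; Team B loses 10 − 9 = 1. Product = 1·1 = 1.
3 > 1, so both Python is risk-dominant. Team A's payoff there is 1.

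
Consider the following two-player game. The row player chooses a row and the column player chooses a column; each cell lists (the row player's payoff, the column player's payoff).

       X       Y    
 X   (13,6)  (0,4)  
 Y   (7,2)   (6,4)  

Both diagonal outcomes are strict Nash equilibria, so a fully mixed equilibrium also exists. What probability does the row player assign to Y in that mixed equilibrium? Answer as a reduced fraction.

The row player's mix p on X must make the column player indifferent between X and Y.
The column player's payoff from X: 6p + 2(1−p). From Y: 4p + 4(1−p).
Set equal: 2p = 2(1−p) → p = 2/4 = 1/2.
Probability on Y is 1 − 1/2 = 1/2.

1/2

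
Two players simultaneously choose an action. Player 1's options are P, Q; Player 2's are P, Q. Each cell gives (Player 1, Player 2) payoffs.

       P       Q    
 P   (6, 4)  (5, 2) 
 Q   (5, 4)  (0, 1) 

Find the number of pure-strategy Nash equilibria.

1

Both P: Player 1 gets 6 (best alternative 5); Player 2 gets 4 (best alternative 2). Neither deviates — NE.
Both Q is not a NE: Player 1 would switch to P (5 > 0).
No other cell survives both best-response checks, so there is 1 pure NE.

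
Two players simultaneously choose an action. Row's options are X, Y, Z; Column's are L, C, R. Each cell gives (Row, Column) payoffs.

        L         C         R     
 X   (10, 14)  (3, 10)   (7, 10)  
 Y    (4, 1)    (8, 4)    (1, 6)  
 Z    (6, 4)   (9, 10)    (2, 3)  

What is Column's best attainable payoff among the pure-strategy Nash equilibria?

(X, L) is a pure NE (Row: 10 ≥ 6; Column: 14 ≥ 10). Column gets 14.
(Z, C) is a pure NE (Row: 9 ≥ 8; Column: 10 ≥ 4). Column gets 10.
Every other cell has a profitable deviation for at least one player. Highest of {14, 10} is 14.

14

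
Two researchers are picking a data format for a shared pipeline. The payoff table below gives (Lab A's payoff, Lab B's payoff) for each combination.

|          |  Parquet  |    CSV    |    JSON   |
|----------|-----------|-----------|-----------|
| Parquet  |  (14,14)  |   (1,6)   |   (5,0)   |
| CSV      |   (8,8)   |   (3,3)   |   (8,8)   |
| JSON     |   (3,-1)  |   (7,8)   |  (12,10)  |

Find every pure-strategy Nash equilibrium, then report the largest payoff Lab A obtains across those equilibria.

14

Both Parquet is a pure NE (Lab A: 14 ≥ 8; Lab B: 14 ≥ 6). Lab A gets 14.
Both JSON is a pure NE (Lab A: 12 ≥ 8; Lab B: 10 ≥ 8). Lab A gets 12.
Every other cell has a profitable deviation for at least one player. Highest of {14, 12} is 14.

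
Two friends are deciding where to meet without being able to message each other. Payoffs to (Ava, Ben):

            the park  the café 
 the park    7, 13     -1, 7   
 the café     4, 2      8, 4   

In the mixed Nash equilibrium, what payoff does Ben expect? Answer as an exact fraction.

19/4

Ava mixes with probability p on the park, chosen so Ben is indifferent: 13p + 2(1−p) = 7p + 4(1−p) gives p = 1/4.
Ben's expected payoff is 13·1/4 + 2·3/4 = 19/4.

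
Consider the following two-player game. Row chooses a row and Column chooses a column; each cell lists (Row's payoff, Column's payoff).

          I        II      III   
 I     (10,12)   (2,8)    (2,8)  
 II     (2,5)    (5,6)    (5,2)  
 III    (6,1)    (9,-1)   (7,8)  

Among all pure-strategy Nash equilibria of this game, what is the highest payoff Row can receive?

Both I is a pure NE (Row: 10 ≥ 6; Column: 12 ≥ 8). Row gets 10.
Both III is a pure NE (Row: 7 ≥ 5; Column: 8 ≥ 1). Row gets 7.
Every other cell has a profitable deviation for at least one player. Highest of {10, 7} is 10.

10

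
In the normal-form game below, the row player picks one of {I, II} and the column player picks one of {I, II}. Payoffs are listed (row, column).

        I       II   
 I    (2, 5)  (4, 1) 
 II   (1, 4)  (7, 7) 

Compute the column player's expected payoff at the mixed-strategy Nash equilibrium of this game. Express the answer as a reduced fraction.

The row player mixes with probability p on I, chosen so the column player is indifferent: 5p + 4(1−p) = 1p + 7(1−p) gives p = 3/7.
The column player's expected payoff is 5·3/7 + 4·4/7 = 31/7.

31/7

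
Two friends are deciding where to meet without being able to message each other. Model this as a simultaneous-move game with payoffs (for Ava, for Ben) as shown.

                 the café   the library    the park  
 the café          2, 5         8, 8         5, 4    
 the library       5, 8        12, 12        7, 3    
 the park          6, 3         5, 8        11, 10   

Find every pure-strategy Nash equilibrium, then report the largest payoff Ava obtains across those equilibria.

12

Both the library is a pure NE (Ava: 12 ≥ 8; Ben: 12 ≥ 8). Ava gets 12.
Both the park is a pure NE (Ava: 11 ≥ 7; Ben: 10 ≥ 8). Ava gets 11.
Every other cell has a profitable deviation for at least one player. Highest of {12, 11} is 12.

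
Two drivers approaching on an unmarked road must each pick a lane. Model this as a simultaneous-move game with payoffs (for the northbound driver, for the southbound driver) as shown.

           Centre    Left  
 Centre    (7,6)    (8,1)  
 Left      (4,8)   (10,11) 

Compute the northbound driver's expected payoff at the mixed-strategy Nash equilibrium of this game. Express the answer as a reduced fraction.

38/5

The southbound driver mixes with probability q on Centre, chosen so the northbound driver is indifferent: 7q + 8(1−q) = 4q + 10(1−q) gives q = 2/5.
The northbound driver's expected payoff (from either row, since indifferent) is 7·2/5 + 8·3/5 = 38/5.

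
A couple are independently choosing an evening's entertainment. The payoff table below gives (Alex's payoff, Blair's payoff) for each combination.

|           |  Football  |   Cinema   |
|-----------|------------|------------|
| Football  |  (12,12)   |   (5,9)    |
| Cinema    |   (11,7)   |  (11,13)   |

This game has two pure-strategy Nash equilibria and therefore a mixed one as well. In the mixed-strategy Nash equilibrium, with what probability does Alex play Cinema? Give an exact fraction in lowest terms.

1/3

Alex's mix p on Football must make Blair indifferent between Football and Cinema.
Blair's payoff from Football: 12p + 7(1−p). From Cinema: 9p + 13(1−p).
Set equal: 3p = 6(1−p) → p = 6/9 = 2/3.
Probability on Cinema is 1 − 2/3 = 1/3.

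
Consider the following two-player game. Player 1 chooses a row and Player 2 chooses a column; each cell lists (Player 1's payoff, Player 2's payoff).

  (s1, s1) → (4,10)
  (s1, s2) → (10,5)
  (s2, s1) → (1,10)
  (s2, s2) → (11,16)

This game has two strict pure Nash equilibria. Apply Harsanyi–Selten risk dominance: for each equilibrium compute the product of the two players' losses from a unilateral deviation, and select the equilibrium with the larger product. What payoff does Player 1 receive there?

At both s1: Player 1 loses 4 − 1 = 3 by deviating; Player 2 loses 10 − 5 = 5. Product = 3·5 = 15.
At both s2: Player 1 loses 11 − 10 = 1 by deviating; Player 2 loses 16 − 10 = 6. Product = 1·6 = 6.
15 > 6, so both s1 is risk-dominant. Player 1's payoff there is 4.

4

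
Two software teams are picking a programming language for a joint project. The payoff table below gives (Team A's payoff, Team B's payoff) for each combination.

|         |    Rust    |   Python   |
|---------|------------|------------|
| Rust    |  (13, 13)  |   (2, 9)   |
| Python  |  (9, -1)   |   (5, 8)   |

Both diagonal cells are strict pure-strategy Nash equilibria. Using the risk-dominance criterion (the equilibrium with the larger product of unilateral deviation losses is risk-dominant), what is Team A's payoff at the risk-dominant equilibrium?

At both Rust: Team A loses 13 − 9 = 4 by deviating; Team B loses 13 − 9 = 4. Product = 4·4 = 16.
At both Python: Team A loses 5 − 2 = 3 by deviating; Team B loses 8 − (-1) = 9. Product = 3·9 = 27.
27 > 16, so both Python is risk-dominant. Team A's payoff there is 5.

5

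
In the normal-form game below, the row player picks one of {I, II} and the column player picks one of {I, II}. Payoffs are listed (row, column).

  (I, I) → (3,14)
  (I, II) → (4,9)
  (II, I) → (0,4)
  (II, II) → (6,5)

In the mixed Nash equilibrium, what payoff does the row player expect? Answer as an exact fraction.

The column player mixes with probability q on I, chosen so the row player is indifferent: 3q + 4(1−q) = 0q + 6(1−q) gives q = 2/5.
The row player's expected payoff (from either row, since indifferent) is 3·2/5 + 4·3/5 = 18/5.

18/5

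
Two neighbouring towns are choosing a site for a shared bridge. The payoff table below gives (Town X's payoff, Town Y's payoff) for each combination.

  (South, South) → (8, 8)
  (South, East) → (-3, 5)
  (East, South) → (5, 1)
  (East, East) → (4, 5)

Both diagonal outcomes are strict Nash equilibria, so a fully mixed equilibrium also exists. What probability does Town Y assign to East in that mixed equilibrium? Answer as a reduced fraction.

3/10

Town Y's mix q on South must make Town X indifferent between South and East.
Town X's payoff from South: 8q + (-3)(1−q). From East: 5q + 4(1−q).
Set equal: 3q = 7(1−q) → q = 7/10.
Probability on East is 1 − 7/10 = 3/10.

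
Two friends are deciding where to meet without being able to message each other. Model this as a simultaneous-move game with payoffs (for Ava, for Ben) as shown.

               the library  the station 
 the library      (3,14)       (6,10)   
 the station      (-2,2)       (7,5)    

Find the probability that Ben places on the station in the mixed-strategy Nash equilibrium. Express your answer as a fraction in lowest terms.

Ben's mix q on the library must make Ava indifferent between the library and the station.
Ava's payoff from the library: 3q + 6(1−q). From the station: (-2)q + 7(1−q).
Set equal: 5q = 1(1−q) → q = 1/6.
Probability on the station is 1 − 1/6 = 5/6.

5/6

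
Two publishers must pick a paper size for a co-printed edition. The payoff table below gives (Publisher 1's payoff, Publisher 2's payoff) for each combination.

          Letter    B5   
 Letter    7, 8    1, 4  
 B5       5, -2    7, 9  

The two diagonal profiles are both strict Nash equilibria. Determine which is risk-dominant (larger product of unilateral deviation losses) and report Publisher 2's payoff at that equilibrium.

At both Letter: Publisher 1 loses 7 − 5 = 2 by deviating; Publisher 2 loses 8 − 4 = 4. Product = 2·4 = 8.
At both B5: Publisher 1 loses 7 − 1 = 6 by deviating; Publisher 2 loses 9 − (-2) = 11. Product = 6·11 = 66.
66 > 8, so both B5 is risk-dominant. Publisher 2's payoff there is 9.

9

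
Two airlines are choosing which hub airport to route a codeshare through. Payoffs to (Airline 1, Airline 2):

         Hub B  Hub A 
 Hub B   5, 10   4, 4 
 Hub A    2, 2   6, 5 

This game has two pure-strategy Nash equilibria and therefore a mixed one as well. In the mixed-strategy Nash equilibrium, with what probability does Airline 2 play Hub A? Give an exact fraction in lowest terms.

Airline 2's mix q on Hub B must make Airline 1 indifferent between Hub B and Hub A.
Airline 1's payoff from Hub B: 5q + 4(1−q). From Hub A: 2q + 6(1−q).
Set equal: 3q = 2(1−q) → q = 2/5.
Probability on Hub A is 1 − 2/5 = 3/5.

3/5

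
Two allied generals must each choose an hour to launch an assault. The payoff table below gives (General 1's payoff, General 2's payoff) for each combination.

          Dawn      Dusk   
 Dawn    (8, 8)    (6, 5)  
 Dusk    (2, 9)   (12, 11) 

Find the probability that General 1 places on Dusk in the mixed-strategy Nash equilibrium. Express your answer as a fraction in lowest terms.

General 1's mix p on Dawn must make General 2 indifferent between Dawn and Dusk.
General 2's payoff from Dawn: 8p + 9(1−p). From Dusk: 5p + 11(1−p).
Set equal: 3p = 2(1−p) → p = 2/5.
Probability on Dusk is 1 − 2/5 = 3/5.

3/5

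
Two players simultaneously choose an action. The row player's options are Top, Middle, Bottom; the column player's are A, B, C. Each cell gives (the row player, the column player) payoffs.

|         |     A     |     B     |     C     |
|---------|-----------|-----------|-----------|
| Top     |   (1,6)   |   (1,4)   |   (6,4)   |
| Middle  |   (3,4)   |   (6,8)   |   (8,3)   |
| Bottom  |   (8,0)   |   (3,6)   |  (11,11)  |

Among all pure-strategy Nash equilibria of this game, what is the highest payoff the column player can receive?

11

(Middle, B) is a pure NE (the row player: 6 ≥ 3; the column player: 8 ≥ 4). The column player gets 8.
(Bottom, C) is a pure NE (the row player: 11 ≥ 8; the column player: 11 ≥ 6). The column player gets 11.
Every other cell has a profitable deviation for at least one player. Highest of {8, 11} is 11.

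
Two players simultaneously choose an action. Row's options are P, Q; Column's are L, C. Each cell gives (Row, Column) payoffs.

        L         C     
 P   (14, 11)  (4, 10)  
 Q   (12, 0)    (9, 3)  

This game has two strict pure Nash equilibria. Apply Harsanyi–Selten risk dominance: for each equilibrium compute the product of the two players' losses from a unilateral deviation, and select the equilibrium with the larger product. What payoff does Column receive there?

At (P, L): Row loses 14 − 12 = 2 by deviating; Column loses 11 − 10 = 1. Product = 2·1 = 2.
At (Q, C): Row loses 9 − 4 = 5 by deviating; Column loses 3 − 0 = 3. Product = 5·3 = 15.
15 > 2, so (Q, C) is risk-dominant. Column's payoff there is 3.

3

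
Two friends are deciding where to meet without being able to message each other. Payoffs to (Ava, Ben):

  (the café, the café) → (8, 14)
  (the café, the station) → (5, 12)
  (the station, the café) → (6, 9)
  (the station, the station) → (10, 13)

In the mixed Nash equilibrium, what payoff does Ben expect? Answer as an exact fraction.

37/3

Ava mixes with probability p on the café, chosen so Ben is indifferent: 14p + 9(1−p) = 12p + 13(1−p) gives p = 2/3.
Ben's expected payoff is 14·2/3 + 9·1/3 = 37/3.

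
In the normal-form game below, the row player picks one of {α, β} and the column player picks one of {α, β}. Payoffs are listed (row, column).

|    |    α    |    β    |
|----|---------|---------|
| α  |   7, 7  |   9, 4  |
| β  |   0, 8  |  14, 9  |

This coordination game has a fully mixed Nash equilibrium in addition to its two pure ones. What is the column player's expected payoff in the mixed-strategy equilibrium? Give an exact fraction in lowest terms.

31/4

The row player mixes with probability p on α, chosen so the column player is indifferent: 7p + 8(1−p) = 4p + 9(1−p) gives p = 1/4.
The column player's expected payoff is 7·1/4 + 8·3/4 = 31/4.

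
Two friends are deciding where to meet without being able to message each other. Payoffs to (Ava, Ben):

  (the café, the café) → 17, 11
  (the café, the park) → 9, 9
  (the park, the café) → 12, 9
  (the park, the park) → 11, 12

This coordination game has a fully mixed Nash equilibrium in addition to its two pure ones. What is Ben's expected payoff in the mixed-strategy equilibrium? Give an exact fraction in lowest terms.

Ava mixes with probability p on the café, chosen so Ben is indifferent: 11p + 9(1−p) = 9p + 12(1−p) gives p = 3/5.
Ben's expected payoff is 11·3/5 + 9·2/5 = 51/5.

51/5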